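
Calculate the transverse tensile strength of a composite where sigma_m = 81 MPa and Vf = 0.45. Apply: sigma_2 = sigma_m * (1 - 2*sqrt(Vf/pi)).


factor = 1 - 2*sqrt(0.45/pi) = 0.2431
sigma_2 = 81 * 0.2431 = 19.69 MPa

19.69 MPa


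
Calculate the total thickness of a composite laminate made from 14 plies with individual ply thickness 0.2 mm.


h = n * t_ply = 14 * 0.2 = 2.8 mm

2.8 mm


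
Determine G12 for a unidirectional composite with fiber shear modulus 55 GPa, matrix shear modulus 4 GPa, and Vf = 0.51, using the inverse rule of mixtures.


1/G12 = Vf/Gf + (1-Vf)/Gm = 0.51/55 + 0.49/4
G12 = 7.59 GPa

7.59 GPa


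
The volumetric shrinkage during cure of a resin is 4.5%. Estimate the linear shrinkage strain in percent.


Linear shrinkage ≈ vol_shrink/3 = 4.5/3 = 1.5%

1.5%


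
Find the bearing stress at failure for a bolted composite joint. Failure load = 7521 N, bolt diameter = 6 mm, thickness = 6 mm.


sigma_br = F/(d*h) = 7521/(6*6) = 208.9 MPa

208.9 MPa


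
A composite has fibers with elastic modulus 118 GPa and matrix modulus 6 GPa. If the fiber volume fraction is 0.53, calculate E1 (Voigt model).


E1 = Ef*Vf + Em*(1-Vf) = 118*0.53 + 6*0.47 = 65.36 GPa

65.36 GPa


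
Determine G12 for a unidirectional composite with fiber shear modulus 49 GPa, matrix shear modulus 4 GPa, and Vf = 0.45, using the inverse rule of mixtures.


1/G12 = Vf/Gf + (1-Vf)/Gm = 0.45/49 + 0.55/4
G12 = 6.82 GPa

6.82 GPa


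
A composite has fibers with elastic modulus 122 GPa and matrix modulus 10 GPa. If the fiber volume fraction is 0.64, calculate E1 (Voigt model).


E1 = Ef*Vf + Em*(1-Vf) = 122*0.64 + 10*0.36 = 81.68 GPa

81.68 GPa


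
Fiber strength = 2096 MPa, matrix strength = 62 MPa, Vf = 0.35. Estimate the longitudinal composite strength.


sigma_1 = sigma_f*Vf + sigma_m*(1-Vf) = 2096*0.35 + 62*0.65 = 773.9 MPa

773.9 MPa


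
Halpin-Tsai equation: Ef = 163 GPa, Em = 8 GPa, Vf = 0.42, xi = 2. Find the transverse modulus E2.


eta = (Ef/Em - 1)/(Ef/Em + xi) = (20.375 - 1)/(20.375 + 2) = 0.8659
E2 = Em*(1+xi*eta*Vf)/(1-eta*Vf) = 21.72 GPa

21.72 GPa


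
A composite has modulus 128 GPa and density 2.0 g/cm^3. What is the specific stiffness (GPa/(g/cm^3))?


Specific stiffness = E/rho = 128/2.0 = 64.0 GPa/(g/cm^3)

64.0 GPa/(g/cm^3)


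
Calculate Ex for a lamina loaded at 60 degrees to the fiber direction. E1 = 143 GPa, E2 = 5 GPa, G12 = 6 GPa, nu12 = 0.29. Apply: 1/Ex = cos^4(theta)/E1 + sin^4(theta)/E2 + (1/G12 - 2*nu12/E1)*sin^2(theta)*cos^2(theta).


cos^4(60) = 0.0625, sin^4(60) = 0.5625, sin^2(60)*cos^2(60) = 0.1875
1/G12 - 2*nu12/E1 = 1/6 - 2*0.29/143 = 0.162611 GPa^-1
1/Ex = 0.0625/143 + 0.5625/5 + 0.162611*0.1875 = 0.1434266 GPa^-1
Ex = 6.97 GPa

6.97 GPa


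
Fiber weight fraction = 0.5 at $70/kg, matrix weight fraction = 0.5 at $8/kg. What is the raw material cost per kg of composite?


Cost = cost_f*Wf + cost_m*Wm = 70*0.5 + 8*0.5 = $39.0/kg

$39.0/kg


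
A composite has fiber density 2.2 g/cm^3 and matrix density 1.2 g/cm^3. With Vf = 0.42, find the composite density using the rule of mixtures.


rho_c = rho_f*Vf + rho_m*(1-Vf) = 2.2*0.42 + 1.2*0.58 = 1.62 g/cm^3

1.62 g/cm^3


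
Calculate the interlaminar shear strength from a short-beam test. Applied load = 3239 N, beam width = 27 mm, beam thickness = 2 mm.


ILSS = 3F/(4bh) = 3*3239/(4*27*2) = 44.99 MPa

44.99 MPa


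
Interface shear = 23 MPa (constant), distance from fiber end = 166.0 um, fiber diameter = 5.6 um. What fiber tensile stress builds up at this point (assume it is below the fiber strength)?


Force balance: sigma_f * (pi*d^2/4) = tau * (pi*d) * x  ->  sigma_f = 4 * tau * x / d
sigma_f = 4 * 23 * 166.0 / 5.6 = 2727.1 MPa

2727.1 MPa


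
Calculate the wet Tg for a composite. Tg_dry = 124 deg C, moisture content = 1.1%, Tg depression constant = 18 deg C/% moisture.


Tg_wet = Tg_dry - k*moisture = 124 - 18*1.1 = 104.2 deg C

104.2 deg C


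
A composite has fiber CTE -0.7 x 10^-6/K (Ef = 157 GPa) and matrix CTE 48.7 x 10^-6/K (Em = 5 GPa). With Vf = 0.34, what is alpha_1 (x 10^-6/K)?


E1 = Ef*Vf + Em*(1-Vf) = 56.68
alpha_1 = (alpha_f*Ef*Vf + alpha_m*Em*(1-Vf))/E1 = 2.18 x 10^-6/K

2.18 x 10^-6/K


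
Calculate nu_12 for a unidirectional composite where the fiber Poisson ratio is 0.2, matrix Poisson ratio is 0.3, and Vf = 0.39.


nu_12 = nu_f*Vf + nu_m*(1-Vf) = 0.2*0.39 + 0.3*0.61 = 0.261

0.261


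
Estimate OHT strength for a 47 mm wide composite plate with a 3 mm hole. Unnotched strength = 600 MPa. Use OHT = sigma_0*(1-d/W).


OHT = sigma_0*(1-d/W) = 600*(1-3/47) = 561.7 MPa

561.7 MPa


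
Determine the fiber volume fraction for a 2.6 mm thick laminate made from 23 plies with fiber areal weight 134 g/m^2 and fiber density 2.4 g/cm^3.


Vf = n * FAW / (rho_f * h * 1000) = 23 * 134 / (2.4 * 2.6 * 1000) = 0.4939

0.4939


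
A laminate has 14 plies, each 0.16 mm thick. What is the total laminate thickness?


h = n * t_ply = 14 * 0.16 = 2.24 mm

2.24 mm


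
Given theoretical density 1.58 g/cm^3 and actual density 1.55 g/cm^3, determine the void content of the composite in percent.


Void% = (rho_theo - rho_actual)/rho_theo * 100 = (1.58 - 1.55)/1.58 * 100 = 1.9%

1.9%


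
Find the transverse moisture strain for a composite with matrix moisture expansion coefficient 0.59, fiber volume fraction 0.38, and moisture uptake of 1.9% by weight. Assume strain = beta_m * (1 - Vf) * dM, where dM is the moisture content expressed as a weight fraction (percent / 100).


dM = 1.9/100 = 0.019
strain = beta_m * (1-Vf) * dM = 0.59 * 0.62 * 0.019 = 0.0069502

0.0069502


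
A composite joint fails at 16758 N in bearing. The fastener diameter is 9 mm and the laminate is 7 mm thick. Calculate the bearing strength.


sigma_br = F/(d*h) = 16758/(9*7) = 266.0 MPa

266.0 MPa


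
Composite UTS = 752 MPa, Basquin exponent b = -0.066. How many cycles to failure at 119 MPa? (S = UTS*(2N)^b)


N = 0.5 * (S/UTS)^(1/b) = 0.5 * (119/752)^(1/-0.066) = 6.7662e+11 cycles

6.7662e+11 cycles


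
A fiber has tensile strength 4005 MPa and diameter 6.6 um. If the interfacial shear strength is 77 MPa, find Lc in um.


Lc = sigma_f * d / (2 * tau_i) = 4005 * 6.6 / (2 * 77) = 171.6 um

171.6 um


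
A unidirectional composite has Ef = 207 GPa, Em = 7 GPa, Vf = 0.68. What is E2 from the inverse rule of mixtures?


1/E2 = Vf/Ef + (1-Vf)/Em = 0.68/207 + 0.32/7
E2 = 20.41 GPa

20.41 GPa


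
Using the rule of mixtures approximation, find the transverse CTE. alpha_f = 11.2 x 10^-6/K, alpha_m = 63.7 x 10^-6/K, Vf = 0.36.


alpha_2 = alpha_f*Vf + alpha_m*(1-Vf) = 11.2*0.36 + 63.7*0.64 = 44.8 x 10^-6/K

44.8 x 10^-6/K


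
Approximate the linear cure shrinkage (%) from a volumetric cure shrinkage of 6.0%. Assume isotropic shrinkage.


Linear shrinkage ≈ vol_shrink/3 = 6.0/3 = 2.0%

2.0%


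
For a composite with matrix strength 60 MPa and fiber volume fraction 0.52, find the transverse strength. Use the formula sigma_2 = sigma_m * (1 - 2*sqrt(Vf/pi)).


factor = 1 - 2*sqrt(0.52/pi) = 0.1863
sigma_2 = 60 * 0.1863 = 11.18 MPa

11.18 MPa


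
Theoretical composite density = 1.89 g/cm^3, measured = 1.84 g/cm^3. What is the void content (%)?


Void% = (rho_theo - rho_actual)/rho_theo * 100 = (1.89 - 1.84)/1.89 * 100 = 2.65%

2.65%


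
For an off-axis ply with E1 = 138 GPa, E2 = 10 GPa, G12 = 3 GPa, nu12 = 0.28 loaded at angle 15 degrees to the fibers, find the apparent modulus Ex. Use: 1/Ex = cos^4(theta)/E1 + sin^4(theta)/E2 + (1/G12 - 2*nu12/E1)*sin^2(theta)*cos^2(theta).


cos^4(15) = 0.870513, sin^4(15) = 0.004487, sin^2(15)*cos^2(15) = 0.0625
1/G12 - 2*nu12/E1 = 1/3 - 2*0.28/138 = 0.329275 GPa^-1
1/Ex = 0.870513/138 + 0.004487/10 + 0.329275*0.0625 = 0.0273365 GPa^-1
Ex = 36.58 GPa

36.58 GPa


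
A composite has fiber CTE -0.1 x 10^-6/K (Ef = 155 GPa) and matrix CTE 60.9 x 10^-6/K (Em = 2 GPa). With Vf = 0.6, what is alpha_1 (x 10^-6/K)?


E1 = Ef*Vf + Em*(1-Vf) = 93.8
alpha_1 = (alpha_f*Ef*Vf + alpha_m*Em*(1-Vf))/E1 = 0.42 x 10^-6/K

0.42 x 10^-6/K


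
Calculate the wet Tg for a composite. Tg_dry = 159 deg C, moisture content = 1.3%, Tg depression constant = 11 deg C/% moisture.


Tg_wet = Tg_dry - k*moisture = 159 - 11*1.3 = 144.7 deg C

144.7 deg C


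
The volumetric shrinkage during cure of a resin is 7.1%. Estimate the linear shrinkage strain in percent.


Linear shrinkage ≈ vol_shrink/3 = 7.1/3 = 2.367%

2.367%


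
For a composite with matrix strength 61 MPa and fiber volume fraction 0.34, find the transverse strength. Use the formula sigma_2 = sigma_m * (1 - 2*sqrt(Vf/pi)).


factor = 1 - 2*sqrt(0.34/pi) = 0.342
sigma_2 = 61 * 0.342 = 20.86 MPa

20.86 MPa


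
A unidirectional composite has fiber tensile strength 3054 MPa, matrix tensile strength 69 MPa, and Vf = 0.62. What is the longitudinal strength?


sigma_1 = sigma_f*Vf + sigma_m*(1-Vf) = 3054*0.62 + 69*0.38 = 1919.7 MPa

1919.7 MPa


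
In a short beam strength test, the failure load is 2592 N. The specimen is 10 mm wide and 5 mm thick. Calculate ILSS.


ILSS = 3F/(4bh) = 3*2592/(4*10*5) = 38.88 MPa

38.88 MPa


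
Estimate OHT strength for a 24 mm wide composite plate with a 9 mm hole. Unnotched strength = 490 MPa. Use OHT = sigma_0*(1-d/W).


OHT = sigma_0*(1-d/W) = 490*(1-9/24) = 306.3 MPa

306.3 MPa


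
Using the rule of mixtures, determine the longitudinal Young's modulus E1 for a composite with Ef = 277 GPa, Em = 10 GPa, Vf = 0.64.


E1 = Ef*Vf + Em*(1-Vf) = 277*0.64 + 10*0.36 = 180.88 GPa

180.88 GPa


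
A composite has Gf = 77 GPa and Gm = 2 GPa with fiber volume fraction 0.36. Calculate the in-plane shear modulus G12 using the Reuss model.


1/G12 = Vf/Gf + (1-Vf)/Gm = 0.36/77 + 0.64/2
G12 = 3.08 GPa

3.08 GPa


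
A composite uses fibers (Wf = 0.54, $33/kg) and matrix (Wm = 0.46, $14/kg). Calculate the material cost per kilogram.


Cost = cost_f*Wf + cost_m*Wm = 33*0.54 + 14*0.46 = $24.26/kg

$24.26/kg


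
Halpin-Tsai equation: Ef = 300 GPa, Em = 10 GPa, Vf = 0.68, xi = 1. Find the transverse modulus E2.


eta = (Ef/Em - 1)/(Ef/Em + xi) = (30.0 - 1)/(30.0 + 1) = 0.9355
E2 = Em*(1+xi*eta*Vf)/(1-eta*Vf) = 44.96 GPa

44.96 GPa


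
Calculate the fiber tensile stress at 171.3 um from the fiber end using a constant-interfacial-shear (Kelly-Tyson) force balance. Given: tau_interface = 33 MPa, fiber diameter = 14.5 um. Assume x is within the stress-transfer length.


Force balance: sigma_f * (pi*d^2/4) = tau * (pi*d) * x  ->  sigma_f = 4 * tau * x / d
sigma_f = 4 * 33 * 171.3 / 14.5 = 1559.4 MPa

1559.4 MPa


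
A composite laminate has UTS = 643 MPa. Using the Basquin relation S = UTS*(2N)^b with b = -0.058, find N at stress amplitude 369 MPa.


N = 0.5 * (S/UTS)^(1/b) = 0.5 * (369/643)^(1/-0.058) = 7199.8806 cycles

7199.8806 cycles


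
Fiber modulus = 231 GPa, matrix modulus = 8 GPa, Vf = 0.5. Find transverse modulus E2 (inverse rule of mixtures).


1/E2 = Vf/Ef + (1-Vf)/Em = 0.5/231 + 0.5/8
E2 = 15.46 GPa

15.46 GPa


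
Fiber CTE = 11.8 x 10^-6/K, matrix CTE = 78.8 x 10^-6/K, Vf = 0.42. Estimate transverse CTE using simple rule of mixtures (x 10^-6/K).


alpha_2 = alpha_f*Vf + alpha_m*(1-Vf) = 11.8*0.42 + 78.8*0.58 = 50.7 x 10^-6/K

50.7 x 10^-6/K


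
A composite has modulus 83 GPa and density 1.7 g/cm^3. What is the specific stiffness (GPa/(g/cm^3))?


Specific stiffness = E/rho = 83/1.7 = 48.8 GPa/(g/cm^3)

48.8 GPa/(g/cm^3)


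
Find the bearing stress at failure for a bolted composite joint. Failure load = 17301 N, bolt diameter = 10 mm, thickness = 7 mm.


sigma_br = F/(d*h) = 17301/(10*7) = 247.2 MPa

247.2 MPa


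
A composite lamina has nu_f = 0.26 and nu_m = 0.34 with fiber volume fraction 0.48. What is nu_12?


nu_12 = nu_f*Vf + nu_m*(1-Vf) = 0.26*0.48 + 0.34*0.52 = 0.3016

0.3016


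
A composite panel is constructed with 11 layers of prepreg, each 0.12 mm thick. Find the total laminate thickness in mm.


h = n * t_ply = 11 * 0.12 = 1.32 mm

1.32 mm


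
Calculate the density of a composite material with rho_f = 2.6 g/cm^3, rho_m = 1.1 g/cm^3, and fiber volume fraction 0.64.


rho_c = rho_f*Vf + rho_m*(1-Vf) = 2.6*0.64 + 1.1*0.36 = 2.06 g/cm^3

2.06 g/cm^3


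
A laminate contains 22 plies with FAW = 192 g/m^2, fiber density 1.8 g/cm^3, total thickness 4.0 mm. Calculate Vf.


Vf = n * FAW / (rho_f * h * 1000) = 22 * 192 / (1.8 * 4.0 * 1000) = 0.5867

0.5867


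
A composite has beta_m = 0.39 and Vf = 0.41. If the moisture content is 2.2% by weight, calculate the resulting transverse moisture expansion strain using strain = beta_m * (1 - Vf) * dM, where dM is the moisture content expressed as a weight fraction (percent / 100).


dM = 2.2/100 = 0.022
strain = beta_m * (1-Vf) * dM = 0.39 * 0.59 * 0.022 = 0.0050622

0.0050622


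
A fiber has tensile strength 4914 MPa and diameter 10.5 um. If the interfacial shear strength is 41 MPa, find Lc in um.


Lc = sigma_f * d / (2 * tau_i) = 4914 * 10.5 / (2 * 41) = 629.2 um

629.2 um


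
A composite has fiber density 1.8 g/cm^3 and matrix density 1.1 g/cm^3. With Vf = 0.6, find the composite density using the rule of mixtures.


rho_c = rho_f*Vf + rho_m*(1-Vf) = 1.8*0.6 + 1.1*0.4 = 1.52 g/cm^3

1.52 g/cm^3


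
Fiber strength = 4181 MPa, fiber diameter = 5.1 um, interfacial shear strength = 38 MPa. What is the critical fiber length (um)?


Lc = sigma_f * d / (2 * tau_i) = 4181 * 5.1 / (2 * 38) = 280.6 um

280.6 um


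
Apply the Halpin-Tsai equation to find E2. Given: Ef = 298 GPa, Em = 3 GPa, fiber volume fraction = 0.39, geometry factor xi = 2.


eta = (Ef/Em - 1)/(Ef/Em + xi) = (99.3333 - 1)/(99.3333 + 2) = 0.9704
E2 = Em*(1+xi*eta*Vf)/(1-eta*Vf) = 8.48 GPa

8.48 GPa


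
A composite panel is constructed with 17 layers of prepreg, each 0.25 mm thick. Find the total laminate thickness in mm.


h = n * t_ply = 17 * 0.25 = 4.25 mm

4.25 mm


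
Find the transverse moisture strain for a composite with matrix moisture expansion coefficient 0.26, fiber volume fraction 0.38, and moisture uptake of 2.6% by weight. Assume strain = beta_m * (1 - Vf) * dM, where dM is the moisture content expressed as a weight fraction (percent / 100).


dM = 2.6/100 = 0.026
strain = beta_m * (1-Vf) * dM = 0.26 * 0.62 * 0.026 = 0.0041912

0.0041912


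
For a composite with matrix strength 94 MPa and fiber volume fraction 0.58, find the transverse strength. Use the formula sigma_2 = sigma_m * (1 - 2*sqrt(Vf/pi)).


factor = 1 - 2*sqrt(0.58/pi) = 0.1407
sigma_2 = 94 * 0.1407 = 13.22 MPa

13.22 MPa


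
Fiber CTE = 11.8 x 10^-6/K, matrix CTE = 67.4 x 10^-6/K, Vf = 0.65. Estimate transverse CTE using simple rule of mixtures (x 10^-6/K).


alpha_2 = alpha_f*Vf + alpha_m*(1-Vf) = 11.8*0.65 + 67.4*0.35 = 31.3 x 10^-6/K

31.3 x 10^-6/K


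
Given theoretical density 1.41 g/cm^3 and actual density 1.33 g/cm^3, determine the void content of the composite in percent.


Void% = (rho_theo - rho_actual)/rho_theo * 100 = (1.41 - 1.33)/1.41 * 100 = 5.67%

5.67%


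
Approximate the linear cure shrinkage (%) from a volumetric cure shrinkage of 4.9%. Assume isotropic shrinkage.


Linear shrinkage ≈ vol_shrink/3 = 4.9/3 = 1.633%

1.633%


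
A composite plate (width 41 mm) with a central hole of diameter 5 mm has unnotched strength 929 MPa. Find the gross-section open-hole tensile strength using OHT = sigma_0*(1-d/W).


OHT = sigma_0*(1-d/W) = 929*(1-5/41) = 815.7 MPa

815.7 MPa


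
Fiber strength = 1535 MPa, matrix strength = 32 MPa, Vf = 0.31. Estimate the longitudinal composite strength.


sigma_1 = sigma_f*Vf + sigma_m*(1-Vf) = 1535*0.31 + 32*0.69 = 497.9 MPa

497.9 MPa


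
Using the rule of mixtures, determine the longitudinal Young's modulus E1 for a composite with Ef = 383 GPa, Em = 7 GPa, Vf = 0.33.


E1 = Ef*Vf + Em*(1-Vf) = 383*0.33 + 7*0.67 = 131.08 GPa

131.08 GPa


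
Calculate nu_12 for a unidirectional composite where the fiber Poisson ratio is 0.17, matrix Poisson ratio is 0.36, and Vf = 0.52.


nu_12 = nu_f*Vf + nu_m*(1-Vf) = 0.17*0.52 + 0.36*0.48 = 0.2612

0.2612


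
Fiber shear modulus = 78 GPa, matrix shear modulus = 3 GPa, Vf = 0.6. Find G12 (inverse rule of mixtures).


1/G12 = Vf/Gf + (1-Vf)/Gm = 0.6/78 + 0.4/3
G12 = 7.09 GPa

7.09 GPa


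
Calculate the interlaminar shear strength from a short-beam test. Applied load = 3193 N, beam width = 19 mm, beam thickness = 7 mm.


ILSS = 3F/(4bh) = 3*3193/(4*19*7) = 18.01 MPa

18.01 MPa


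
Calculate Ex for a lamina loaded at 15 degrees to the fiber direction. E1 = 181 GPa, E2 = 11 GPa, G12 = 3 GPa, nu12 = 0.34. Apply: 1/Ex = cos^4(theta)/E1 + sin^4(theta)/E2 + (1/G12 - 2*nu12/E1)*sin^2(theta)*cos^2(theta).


cos^4(15) = 0.870513, sin^4(15) = 0.004487, sin^2(15)*cos^2(15) = 0.0625
1/G12 - 2*nu12/E1 = 1/3 - 2*0.34/181 = 0.329576 GPa^-1
1/Ex = 0.870513/181 + 0.004487/11 + 0.329576*0.0625 = 0.0258159 GPa^-1
Ex = 38.74 GPa

38.74 GPa


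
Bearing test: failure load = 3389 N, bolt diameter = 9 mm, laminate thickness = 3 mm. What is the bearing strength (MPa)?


sigma_br = F/(d*h) = 3389/(9*3) = 125.5 MPa

125.5 MPa


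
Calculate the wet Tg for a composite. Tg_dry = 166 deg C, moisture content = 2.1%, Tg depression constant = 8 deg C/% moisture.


Tg_wet = Tg_dry - k*moisture = 166 - 8*2.1 = 149.2 deg C

149.2 deg C


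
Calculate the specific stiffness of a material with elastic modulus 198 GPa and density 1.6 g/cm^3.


Specific stiffness = E/rho = 198/1.6 = 123.8 GPa/(g/cm^3)

123.8 GPa/(g/cm^3)


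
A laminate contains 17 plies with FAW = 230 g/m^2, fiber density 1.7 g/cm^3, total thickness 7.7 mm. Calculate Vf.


Vf = n * FAW / (rho_f * h * 1000) = 17 * 230 / (1.7 * 7.7 * 1000) = 0.2987

0.2987


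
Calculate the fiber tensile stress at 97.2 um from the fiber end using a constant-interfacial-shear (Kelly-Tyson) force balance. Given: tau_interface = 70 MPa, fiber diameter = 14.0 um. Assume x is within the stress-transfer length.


Force balance: sigma_f * (pi*d^2/4) = tau * (pi*d) * x  ->  sigma_f = 4 * tau * x / d
sigma_f = 4 * 70 * 97.2 / 14.0 = 1944.0 MPa

1944.0 MPa


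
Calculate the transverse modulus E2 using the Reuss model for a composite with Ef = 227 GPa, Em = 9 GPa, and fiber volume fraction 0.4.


1/E2 = Vf/Ef + (1-Vf)/Em = 0.4/227 + 0.6/9
E2 = 14.61 GPa

14.61 GPa


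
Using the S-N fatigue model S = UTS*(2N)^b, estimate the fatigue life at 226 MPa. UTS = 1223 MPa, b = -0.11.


N = 0.5 * (S/UTS)^(1/b) = 0.5 * (226/1223)^(1/-0.11) = 2.3201e+06 cycles

2.3201e+06 cycles


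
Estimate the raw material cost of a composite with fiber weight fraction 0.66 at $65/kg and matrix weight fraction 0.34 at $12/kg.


Cost = cost_f*Wf + cost_m*Wm = 65*0.66 + 12*0.34 = $46.98/kg

$46.98/kg


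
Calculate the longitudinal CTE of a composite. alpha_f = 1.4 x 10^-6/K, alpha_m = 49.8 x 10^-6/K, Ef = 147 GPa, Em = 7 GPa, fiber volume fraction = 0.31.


E1 = Ef*Vf + Em*(1-Vf) = 50.4
alpha_1 = (alpha_f*Ef*Vf + alpha_m*Em*(1-Vf))/E1 = 6.04 x 10^-6/K

6.04 x 10^-6/K


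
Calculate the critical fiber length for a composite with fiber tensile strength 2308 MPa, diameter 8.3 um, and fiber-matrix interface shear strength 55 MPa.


Lc = sigma_f * d / (2 * tau_i) = 2308 * 8.3 / (2 * 55) = 174.1 um

174.1 um


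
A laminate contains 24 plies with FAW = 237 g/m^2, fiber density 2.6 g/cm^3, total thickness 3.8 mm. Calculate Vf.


Vf = n * FAW / (rho_f * h * 1000) = 24 * 237 / (2.6 * 3.8 * 1000) = 0.5757

0.5757


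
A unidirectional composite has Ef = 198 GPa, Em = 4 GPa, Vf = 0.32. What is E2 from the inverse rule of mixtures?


1/E2 = Vf/Ef + (1-Vf)/Em = 0.32/198 + 0.68/4
E2 = 5.83 GPa

5.83 GPa


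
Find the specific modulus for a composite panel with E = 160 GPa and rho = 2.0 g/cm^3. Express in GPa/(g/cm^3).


Specific stiffness = E/rho = 160/2.0 = 80.0 GPa/(g/cm^3)

80.0 GPa/(g/cm^3)


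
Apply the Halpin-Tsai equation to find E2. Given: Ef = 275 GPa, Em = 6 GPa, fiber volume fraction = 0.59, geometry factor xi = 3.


eta = (Ef/Em - 1)/(Ef/Em + xi) = (45.8333 - 1)/(45.8333 + 3) = 0.9181
E2 = Em*(1+xi*eta*Vf)/(1-eta*Vf) = 34.36 GPa

34.36 GPa


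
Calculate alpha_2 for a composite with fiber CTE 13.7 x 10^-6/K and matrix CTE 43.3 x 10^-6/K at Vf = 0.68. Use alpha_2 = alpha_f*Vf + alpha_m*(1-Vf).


alpha_2 = alpha_f*Vf + alpha_m*(1-Vf) = 13.7*0.68 + 43.3*0.32 = 23.2 x 10^-6/K

23.2 x 10^-6/K


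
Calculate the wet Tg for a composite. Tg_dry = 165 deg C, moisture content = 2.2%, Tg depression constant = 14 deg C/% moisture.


Tg_wet = Tg_dry - k*moisture = 165 - 14*2.2 = 134.2 deg C

134.2 deg C


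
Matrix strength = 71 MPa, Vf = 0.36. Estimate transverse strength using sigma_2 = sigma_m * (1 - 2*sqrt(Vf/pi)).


factor = 1 - 2*sqrt(0.36/pi) = 0.323
sigma_2 = 71 * 0.323 = 22.93 MPa

22.93 MPa


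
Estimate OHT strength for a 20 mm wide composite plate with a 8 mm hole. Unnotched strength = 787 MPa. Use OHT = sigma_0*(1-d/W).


OHT = sigma_0*(1-d/W) = 787*(1-8/20) = 472.2 MPa

472.2 MPa


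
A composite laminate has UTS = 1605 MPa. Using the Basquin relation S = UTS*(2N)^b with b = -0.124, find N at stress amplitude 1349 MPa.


N = 0.5 * (S/UTS)^(1/b) = 0.5 * (1349/1605)^(1/-0.124) = 2.0302 cycles

2.0302 cycles


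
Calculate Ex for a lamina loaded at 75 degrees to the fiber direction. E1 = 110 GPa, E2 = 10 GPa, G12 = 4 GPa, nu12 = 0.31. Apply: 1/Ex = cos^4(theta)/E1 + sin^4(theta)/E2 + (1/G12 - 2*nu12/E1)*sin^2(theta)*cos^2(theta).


cos^4(75) = 0.004487, sin^4(75) = 0.870513, sin^2(75)*cos^2(75) = 0.0625
1/G12 - 2*nu12/E1 = 1/4 - 2*0.31/110 = 0.244364 GPa^-1
1/Ex = 0.004487/110 + 0.870513/10 + 0.244364*0.0625 = 0.1023648 GPa^-1
Ex = 9.77 GPa

9.77 GPa


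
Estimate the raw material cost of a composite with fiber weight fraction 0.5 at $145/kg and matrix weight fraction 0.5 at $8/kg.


Cost = cost_f*Wf + cost_m*Wm = 145*0.5 + 8*0.5 = $76.5/kg

$76.5/kg


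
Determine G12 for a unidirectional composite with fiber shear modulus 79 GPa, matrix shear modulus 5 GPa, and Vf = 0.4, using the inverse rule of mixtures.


1/G12 = Vf/Gf + (1-Vf)/Gm = 0.4/79 + 0.6/5
G12 = 8.0 GPa

8.0 GPa


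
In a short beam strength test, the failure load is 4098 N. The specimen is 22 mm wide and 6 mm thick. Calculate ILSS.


ILSS = 3F/(4bh) = 3*4098/(4*22*6) = 23.28 MPa

23.28 MPa


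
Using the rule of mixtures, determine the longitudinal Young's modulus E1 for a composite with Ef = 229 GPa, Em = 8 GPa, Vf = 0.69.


E1 = Ef*Vf + Em*(1-Vf) = 229*0.69 + 8*0.31 = 160.49 GPa

160.49 GPa


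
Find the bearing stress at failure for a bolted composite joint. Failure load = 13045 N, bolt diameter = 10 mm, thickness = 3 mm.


sigma_br = F/(d*h) = 13045/(10*3) = 434.8 MPa

434.8 MPa


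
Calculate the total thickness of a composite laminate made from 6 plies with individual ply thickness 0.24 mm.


h = n * t_ply = 6 * 0.24 = 1.44 mm

1.44 mm


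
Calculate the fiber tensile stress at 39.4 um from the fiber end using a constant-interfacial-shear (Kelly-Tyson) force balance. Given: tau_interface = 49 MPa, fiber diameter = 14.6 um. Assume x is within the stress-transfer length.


Force balance: sigma_f * (pi*d^2/4) = tau * (pi*d) * x  ->  sigma_f = 4 * tau * x / d
sigma_f = 4 * 49 * 39.4 / 14.6 = 528.9 MPa

528.9 MPa


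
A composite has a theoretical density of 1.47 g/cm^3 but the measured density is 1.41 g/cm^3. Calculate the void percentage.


Void% = (rho_theo - rho_actual)/rho_theo * 100 = (1.47 - 1.41)/1.47 * 100 = 4.08%

4.08%


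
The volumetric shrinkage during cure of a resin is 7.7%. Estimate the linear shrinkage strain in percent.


Linear shrinkage ≈ vol_shrink/3 = 7.7/3 = 2.567%

2.567%


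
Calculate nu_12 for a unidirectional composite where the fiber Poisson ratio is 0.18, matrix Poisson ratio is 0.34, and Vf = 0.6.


nu_12 = nu_f*Vf + nu_m*(1-Vf) = 0.18*0.6 + 0.34*0.4 = 0.244

0.244


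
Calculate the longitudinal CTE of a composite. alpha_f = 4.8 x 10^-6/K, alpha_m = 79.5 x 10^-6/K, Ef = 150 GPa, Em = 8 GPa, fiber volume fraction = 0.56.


E1 = Ef*Vf + Em*(1-Vf) = 87.52
alpha_1 = (alpha_f*Ef*Vf + alpha_m*Em*(1-Vf))/E1 = 7.8 x 10^-6/K

7.8 x 10^-6/K


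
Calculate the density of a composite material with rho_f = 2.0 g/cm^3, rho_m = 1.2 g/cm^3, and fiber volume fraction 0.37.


rho_c = rho_f*Vf + rho_m*(1-Vf) = 2.0*0.37 + 1.2*0.63 = 1.496 g/cm^3

1.496 g/cm^3


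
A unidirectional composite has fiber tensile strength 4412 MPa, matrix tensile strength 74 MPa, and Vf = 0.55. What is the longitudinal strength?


sigma_1 = sigma_f*Vf + sigma_m*(1-Vf) = 4412*0.55 + 74*0.45 = 2459.9 MPa

2459.9 MPa


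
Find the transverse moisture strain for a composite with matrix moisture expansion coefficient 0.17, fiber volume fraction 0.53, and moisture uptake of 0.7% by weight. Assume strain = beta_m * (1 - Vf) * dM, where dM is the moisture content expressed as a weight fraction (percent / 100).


dM = 0.7/100 = 0.007
strain = beta_m * (1-Vf) * dM = 0.17 * 0.47 * 0.007 = 0.0005593

0.0005593


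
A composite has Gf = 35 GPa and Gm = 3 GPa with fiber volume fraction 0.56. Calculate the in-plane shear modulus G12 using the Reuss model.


1/G12 = Vf/Gf + (1-Vf)/Gm = 0.56/35 + 0.44/3
G12 = 6.15 GPa

6.15 GPa


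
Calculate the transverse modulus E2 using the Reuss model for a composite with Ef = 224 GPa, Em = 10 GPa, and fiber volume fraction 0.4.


1/E2 = Vf/Ef + (1-Vf)/Em = 0.4/224 + 0.6/10
E2 = 16.18 GPa

16.18 GPa


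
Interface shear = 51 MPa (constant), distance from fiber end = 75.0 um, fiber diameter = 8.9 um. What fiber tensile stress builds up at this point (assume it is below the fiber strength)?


Force balance: sigma_f * (pi*d^2/4) = tau * (pi*d) * x  ->  sigma_f = 4 * tau * x / d
sigma_f = 4 * 51 * 75.0 / 8.9 = 1719.1 MPa

1719.1 MPa


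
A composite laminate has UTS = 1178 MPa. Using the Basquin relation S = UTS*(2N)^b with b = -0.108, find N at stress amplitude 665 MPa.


N = 0.5 * (S/UTS)^(1/b) = 0.5 * (665/1178)^(1/-0.108) = 99.6008 cycles

99.6008 cycles


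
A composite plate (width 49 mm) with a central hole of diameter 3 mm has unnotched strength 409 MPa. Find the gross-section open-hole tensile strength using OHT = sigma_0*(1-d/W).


OHT = sigma_0*(1-d/W) = 409*(1-3/49) = 384.0 MPa

384.0 MPa


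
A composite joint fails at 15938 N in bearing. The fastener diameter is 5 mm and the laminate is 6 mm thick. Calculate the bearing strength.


sigma_br = F/(d*h) = 15938/(5*6) = 531.3 MPa

531.3 MPa


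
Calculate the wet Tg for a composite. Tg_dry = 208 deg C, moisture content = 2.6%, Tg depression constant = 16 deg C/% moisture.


Tg_wet = Tg_dry - k*moisture = 208 - 16*2.6 = 166.4 deg C

166.4 deg C


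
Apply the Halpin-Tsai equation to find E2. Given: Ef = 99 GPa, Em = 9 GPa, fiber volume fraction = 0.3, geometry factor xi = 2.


eta = (Ef/Em - 1)/(Ef/Em + xi) = (11.0 - 1)/(11.0 + 2) = 0.7692
E2 = Em*(1+xi*eta*Vf)/(1-eta*Vf) = 17.1 GPa

17.1 GPa


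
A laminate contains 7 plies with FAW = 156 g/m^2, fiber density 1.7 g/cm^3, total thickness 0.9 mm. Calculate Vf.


Vf = n * FAW / (rho_f * h * 1000) = 7 * 156 / (1.7 * 0.9 * 1000) = 0.7137

0.7137


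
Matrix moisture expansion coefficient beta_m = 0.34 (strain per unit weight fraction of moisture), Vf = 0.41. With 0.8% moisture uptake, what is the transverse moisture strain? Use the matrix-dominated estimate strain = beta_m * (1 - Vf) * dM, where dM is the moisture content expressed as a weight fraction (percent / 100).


dM = 0.8/100 = 0.008
strain = beta_m * (1-Vf) * dM = 0.34 * 0.59 * 0.008 = 0.0016048

0.0016048


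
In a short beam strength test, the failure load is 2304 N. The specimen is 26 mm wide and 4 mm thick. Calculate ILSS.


ILSS = 3F/(4bh) = 3*2304/(4*26*4) = 16.62 MPa

16.62 MPa


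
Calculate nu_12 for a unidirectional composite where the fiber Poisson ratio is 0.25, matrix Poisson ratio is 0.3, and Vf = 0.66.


nu_12 = nu_f*Vf + nu_m*(1-Vf) = 0.25*0.66 + 0.3*0.34 = 0.267

0.267


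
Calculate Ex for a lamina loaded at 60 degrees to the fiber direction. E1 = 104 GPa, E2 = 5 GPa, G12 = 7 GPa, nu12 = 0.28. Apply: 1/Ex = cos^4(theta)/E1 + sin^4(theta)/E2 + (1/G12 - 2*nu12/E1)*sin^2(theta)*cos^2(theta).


cos^4(60) = 0.0625, sin^4(60) = 0.5625, sin^2(60)*cos^2(60) = 0.1875
1/G12 - 2*nu12/E1 = 1/7 - 2*0.28/104 = 0.137473 GPa^-1
1/Ex = 0.0625/104 + 0.5625/5 + 0.137473*0.1875 = 0.1388771 GPa^-1
Ex = 7.2 GPa

7.2 GPa


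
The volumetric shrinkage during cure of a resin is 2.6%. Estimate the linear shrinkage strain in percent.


Linear shrinkage ≈ vol_shrink/3 = 2.6/3 = 0.867%

0.867%


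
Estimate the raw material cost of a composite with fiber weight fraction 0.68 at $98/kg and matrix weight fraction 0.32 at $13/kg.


Cost = cost_f*Wf + cost_m*Wm = 98*0.68 + 13*0.32 = $70.8/kg

$70.8/kg


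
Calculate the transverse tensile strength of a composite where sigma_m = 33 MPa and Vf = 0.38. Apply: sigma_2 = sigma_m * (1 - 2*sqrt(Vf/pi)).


factor = 1 - 2*sqrt(0.38/pi) = 0.3044
sigma_2 = 33 * 0.3044 = 10.05 MPa

10.05 MPa


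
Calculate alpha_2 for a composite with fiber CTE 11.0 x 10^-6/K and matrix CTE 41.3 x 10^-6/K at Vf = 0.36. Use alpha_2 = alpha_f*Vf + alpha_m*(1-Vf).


alpha_2 = alpha_f*Vf + alpha_m*(1-Vf) = 11.0*0.36 + 41.3*0.64 = 30.4 x 10^-6/K

30.4 x 10^-6/K


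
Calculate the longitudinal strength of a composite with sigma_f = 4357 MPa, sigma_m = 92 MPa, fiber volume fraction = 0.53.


sigma_1 = sigma_f*Vf + sigma_m*(1-Vf) = 4357*0.53 + 92*0.47 = 2352.5 MPa

2352.5 MPa


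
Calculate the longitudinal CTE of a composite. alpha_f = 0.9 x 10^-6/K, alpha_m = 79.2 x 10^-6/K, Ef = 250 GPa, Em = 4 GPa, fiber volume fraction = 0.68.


E1 = Ef*Vf + Em*(1-Vf) = 171.28
alpha_1 = (alpha_f*Ef*Vf + alpha_m*Em*(1-Vf))/E1 = 1.49 x 10^-6/K

1.49 x 10^-6/K


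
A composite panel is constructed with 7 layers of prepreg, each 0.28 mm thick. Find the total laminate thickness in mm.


h = n * t_ply = 7 * 0.28 = 1.96 mm

1.96 mm


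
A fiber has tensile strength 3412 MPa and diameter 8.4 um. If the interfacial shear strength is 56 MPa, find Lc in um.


Lc = sigma_f * d / (2 * tau_i) = 3412 * 8.4 / (2 * 56) = 255.9 um

255.9 um


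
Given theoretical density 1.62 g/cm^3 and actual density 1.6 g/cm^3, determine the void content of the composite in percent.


Void% = (rho_theo - rho_actual)/rho_theo * 100 = (1.62 - 1.6)/1.62 * 100 = 1.23%

1.23%


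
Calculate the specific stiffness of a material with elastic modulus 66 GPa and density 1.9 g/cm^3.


Specific stiffness = E/rho = 66/1.9 = 34.7 GPa/(g/cm^3)

34.7 GPa/(g/cm^3)


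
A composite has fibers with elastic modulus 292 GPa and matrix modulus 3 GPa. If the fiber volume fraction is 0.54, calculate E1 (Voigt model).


E1 = Ef*Vf + Em*(1-Vf) = 292*0.54 + 3*0.46 = 159.06 GPa

159.06 GPa


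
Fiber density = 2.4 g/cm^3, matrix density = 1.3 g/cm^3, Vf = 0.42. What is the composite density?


rho_c = rho_f*Vf + rho_m*(1-Vf) = 2.4*0.42 + 1.3*0.58 = 1.762 g/cm^3

1.762 g/cm^3


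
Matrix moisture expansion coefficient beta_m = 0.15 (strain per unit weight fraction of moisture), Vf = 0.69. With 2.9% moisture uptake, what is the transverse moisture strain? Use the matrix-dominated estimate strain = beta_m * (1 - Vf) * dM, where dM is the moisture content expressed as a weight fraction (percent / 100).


dM = 2.9/100 = 0.029
strain = beta_m * (1-Vf) * dM = 0.15 * 0.31 * 0.029 = 0.0013485

0.0013485


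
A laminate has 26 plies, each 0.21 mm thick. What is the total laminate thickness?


h = n * t_ply = 26 * 0.21 = 5.46 mm

5.46 mm


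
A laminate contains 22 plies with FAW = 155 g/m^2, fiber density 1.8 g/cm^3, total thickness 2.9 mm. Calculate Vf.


Vf = n * FAW / (rho_f * h * 1000) = 22 * 155 / (1.8 * 2.9 * 1000) = 0.6533

0.6533


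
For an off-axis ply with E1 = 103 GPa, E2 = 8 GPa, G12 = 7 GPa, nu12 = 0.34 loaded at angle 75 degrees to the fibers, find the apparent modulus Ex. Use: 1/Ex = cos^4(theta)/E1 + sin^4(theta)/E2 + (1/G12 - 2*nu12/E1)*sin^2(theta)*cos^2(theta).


cos^4(75) = 0.004487, sin^4(75) = 0.870513, sin^2(75)*cos^2(75) = 0.0625
1/G12 - 2*nu12/E1 = 1/7 - 2*0.34/103 = 0.136255 GPa^-1
1/Ex = 0.004487/103 + 0.870513/8 + 0.136255*0.0625 = 0.1173736 GPa^-1
Ex = 8.52 GPa

8.52 GPa


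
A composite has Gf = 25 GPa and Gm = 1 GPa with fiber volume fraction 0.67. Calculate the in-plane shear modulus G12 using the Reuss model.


1/G12 = Vf/Gf + (1-Vf)/Gm = 0.67/25 + 0.33/1
G12 = 2.8 GPa

2.8 GPa


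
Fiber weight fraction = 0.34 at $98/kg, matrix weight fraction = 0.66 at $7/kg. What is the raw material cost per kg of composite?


Cost = cost_f*Wf + cost_m*Wm = 98*0.34 + 7*0.66 = $37.94/kg

$37.94/kg


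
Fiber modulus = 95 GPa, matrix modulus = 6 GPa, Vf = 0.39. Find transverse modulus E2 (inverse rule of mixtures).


1/E2 = Vf/Ef + (1-Vf)/Em = 0.39/95 + 0.61/6
E2 = 9.45 GPa

9.45 GPa


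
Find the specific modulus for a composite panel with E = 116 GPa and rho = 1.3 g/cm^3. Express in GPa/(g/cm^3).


Specific stiffness = E/rho = 116/1.3 = 89.2 GPa/(g/cm^3)

89.2 GPa/(g/cm^3)


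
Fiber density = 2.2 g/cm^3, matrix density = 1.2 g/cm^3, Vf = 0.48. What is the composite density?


rho_c = rho_f*Vf + rho_m*(1-Vf) = 2.2*0.48 + 1.2*0.52 = 1.68 g/cm^3

1.68 g/cm^3


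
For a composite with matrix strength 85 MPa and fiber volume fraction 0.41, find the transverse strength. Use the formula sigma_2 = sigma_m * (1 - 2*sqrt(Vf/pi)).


factor = 1 - 2*sqrt(0.41/pi) = 0.2775
sigma_2 = 85 * 0.2775 = 23.59 MPa

23.59 MPa


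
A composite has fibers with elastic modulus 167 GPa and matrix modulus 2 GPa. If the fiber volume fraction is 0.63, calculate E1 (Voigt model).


E1 = Ef*Vf + Em*(1-Vf) = 167*0.63 + 2*0.37 = 105.95 GPa

105.95 GPa


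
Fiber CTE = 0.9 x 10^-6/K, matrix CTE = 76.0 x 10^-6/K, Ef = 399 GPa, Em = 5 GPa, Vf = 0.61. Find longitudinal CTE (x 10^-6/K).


E1 = Ef*Vf + Em*(1-Vf) = 245.34
alpha_1 = (alpha_f*Ef*Vf + alpha_m*Em*(1-Vf))/E1 = 1.5 x 10^-6/K

1.5 x 10^-6/K


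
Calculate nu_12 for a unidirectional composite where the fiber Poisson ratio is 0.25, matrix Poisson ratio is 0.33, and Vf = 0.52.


nu_12 = nu_f*Vf + nu_m*(1-Vf) = 0.25*0.52 + 0.33*0.48 = 0.2884

0.2884


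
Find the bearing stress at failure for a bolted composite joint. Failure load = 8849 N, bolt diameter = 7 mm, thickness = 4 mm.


sigma_br = F/(d*h) = 8849/(7*4) = 316.0 MPa

316.0 MPa


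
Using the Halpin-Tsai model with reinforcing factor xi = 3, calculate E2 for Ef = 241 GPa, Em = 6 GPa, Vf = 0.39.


eta = (Ef/Em - 1)/(Ef/Em + xi) = (40.1667 - 1)/(40.1667 + 3) = 0.9073
E2 = Em*(1+xi*eta*Vf)/(1-eta*Vf) = 19.14 GPa

19.14 GPa


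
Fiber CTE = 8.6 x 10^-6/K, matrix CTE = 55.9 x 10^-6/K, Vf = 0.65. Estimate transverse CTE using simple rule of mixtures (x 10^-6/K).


alpha_2 = alpha_f*Vf + alpha_m*(1-Vf) = 8.6*0.65 + 55.9*0.35 = 25.2 x 10^-6/K

25.2 x 10^-6/K


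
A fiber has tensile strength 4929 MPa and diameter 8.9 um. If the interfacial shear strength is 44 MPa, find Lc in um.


Lc = sigma_f * d / (2 * tau_i) = 4929 * 8.9 / (2 * 44) = 498.5 um

498.5 um


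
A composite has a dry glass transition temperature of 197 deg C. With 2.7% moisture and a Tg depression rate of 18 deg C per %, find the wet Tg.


Tg_wet = Tg_dry - k*moisture = 197 - 18*2.7 = 148.4 deg C

148.4 deg C


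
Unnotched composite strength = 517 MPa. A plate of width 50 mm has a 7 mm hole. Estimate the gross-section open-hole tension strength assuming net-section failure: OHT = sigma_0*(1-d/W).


OHT = sigma_0*(1-d/W) = 517*(1-7/50) = 444.6 MPa

444.6 MPa


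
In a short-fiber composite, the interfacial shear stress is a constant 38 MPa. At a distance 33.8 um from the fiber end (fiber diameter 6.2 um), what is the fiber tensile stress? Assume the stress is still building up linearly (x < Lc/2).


Force balance: sigma_f * (pi*d^2/4) = tau * (pi*d) * x  ->  sigma_f = 4 * tau * x / d
sigma_f = 4 * 38 * 33.8 / 6.2 = 828.6 MPa

828.6 MPa


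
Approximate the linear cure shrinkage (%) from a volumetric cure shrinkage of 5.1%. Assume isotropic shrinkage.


Linear shrinkage ≈ vol_shrink/3 = 5.1/3 = 1.7%

1.7%


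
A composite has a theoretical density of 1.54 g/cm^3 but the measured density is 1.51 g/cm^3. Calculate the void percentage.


Void% = (rho_theo - rho_actual)/rho_theo * 100 = (1.54 - 1.51)/1.54 * 100 = 1.95%

1.95%


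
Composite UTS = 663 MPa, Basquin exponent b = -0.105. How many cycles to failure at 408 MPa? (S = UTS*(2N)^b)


N = 0.5 * (S/UTS)^(1/b) = 0.5 * (408/663)^(1/-0.105) = 50.9445 cycles

50.9445 cycles


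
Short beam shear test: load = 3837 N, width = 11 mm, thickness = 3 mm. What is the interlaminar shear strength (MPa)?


ILSS = 3F/(4bh) = 3*3837/(4*11*3) = 87.2 MPa

87.2 MPa


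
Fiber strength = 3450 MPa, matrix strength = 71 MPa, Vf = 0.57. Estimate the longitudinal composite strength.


sigma_1 = sigma_f*Vf + sigma_m*(1-Vf) = 3450*0.57 + 71*0.43 = 1997.0 MPa

1997.0 MPa


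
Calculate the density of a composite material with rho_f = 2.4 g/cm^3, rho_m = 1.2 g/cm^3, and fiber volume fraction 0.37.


rho_c = rho_f*Vf + rho_m*(1-Vf) = 2.4*0.37 + 1.2*0.63 = 1.644 g/cm^3

1.644 g/cm^3


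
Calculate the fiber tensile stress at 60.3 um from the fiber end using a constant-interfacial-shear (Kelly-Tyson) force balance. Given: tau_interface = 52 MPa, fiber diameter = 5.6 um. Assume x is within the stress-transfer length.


Force balance: sigma_f * (pi*d^2/4) = tau * (pi*d) * x  ->  sigma_f = 4 * tau * x / d
sigma_f = 4 * 52 * 60.3 / 5.6 = 2239.7 MPa

2239.7 MPa


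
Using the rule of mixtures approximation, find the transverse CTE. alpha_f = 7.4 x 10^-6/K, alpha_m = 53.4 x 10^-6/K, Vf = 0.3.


alpha_2 = alpha_f*Vf + alpha_m*(1-Vf) = 7.4*0.3 + 53.4*0.7 = 39.6 x 10^-6/K

39.6 x 10^-6/K


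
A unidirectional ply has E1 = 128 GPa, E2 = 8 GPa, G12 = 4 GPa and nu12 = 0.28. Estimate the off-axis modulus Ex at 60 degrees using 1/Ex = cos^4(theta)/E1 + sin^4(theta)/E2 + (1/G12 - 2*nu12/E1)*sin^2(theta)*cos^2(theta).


cos^4(60) = 0.0625, sin^4(60) = 0.5625, sin^2(60)*cos^2(60) = 0.1875
1/G12 - 2*nu12/E1 = 1/4 - 2*0.28/128 = 0.245625 GPa^-1
1/Ex = 0.0625/128 + 0.5625/8 + 0.245625*0.1875 = 0.1168555 GPa^-1
Ex = 8.56 GPa

8.56 GPa


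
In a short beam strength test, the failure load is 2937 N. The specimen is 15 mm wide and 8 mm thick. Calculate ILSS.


ILSS = 3F/(4bh) = 3*2937/(4*15*8) = 18.36 MPa

18.36 MPa


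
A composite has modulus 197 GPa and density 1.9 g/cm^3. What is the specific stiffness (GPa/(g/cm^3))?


Specific stiffness = E/rho = 197/1.9 = 103.7 GPa/(g/cm^3)

103.7 GPa/(g/cm^3)


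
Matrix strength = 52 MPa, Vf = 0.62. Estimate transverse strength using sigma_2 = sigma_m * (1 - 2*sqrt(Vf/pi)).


factor = 1 - 2*sqrt(0.62/pi) = 0.1115
sigma_2 = 52 * 0.1115 = 5.8 MPa

5.8 MPa


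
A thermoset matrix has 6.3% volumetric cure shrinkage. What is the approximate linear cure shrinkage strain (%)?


Linear shrinkage ≈ vol_shrink/3 = 6.3/3 = 2.1%

2.1%


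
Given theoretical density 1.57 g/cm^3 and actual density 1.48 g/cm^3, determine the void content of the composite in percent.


Void% = (rho_theo - rho_actual)/rho_theo * 100 = (1.57 - 1.48)/1.57 * 100 = 5.73%

5.73%


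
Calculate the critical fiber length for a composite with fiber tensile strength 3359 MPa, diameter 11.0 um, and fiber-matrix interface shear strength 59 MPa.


Lc = sigma_f * d / (2 * tau_i) = 3359 * 11.0 / (2 * 59) = 313.1 um

313.1 um
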